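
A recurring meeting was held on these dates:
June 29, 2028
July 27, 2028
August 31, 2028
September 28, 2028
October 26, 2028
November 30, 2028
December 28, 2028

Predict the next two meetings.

January 25, 2029; February 22, 2029

All Thursdays; the gaps (28, 35, 28, 28, 35, 28) vary with month length.
This is the last Thursday of each month.
Last Thursday of January 2029: January 25, 2029.
Last Thursday of February 2029: February 22, 2029.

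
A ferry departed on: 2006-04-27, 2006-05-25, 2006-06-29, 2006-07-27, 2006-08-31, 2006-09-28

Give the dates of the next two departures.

2006-10-26, 2006-11-30

All Thursdays; the gaps (28, 35, 28, 35, 28) vary with month length.
This is the last Thursday of each month.
October 2006 ends with Thursday 2006-10-26.
Last Thursday of November 2006: 2006-11-30.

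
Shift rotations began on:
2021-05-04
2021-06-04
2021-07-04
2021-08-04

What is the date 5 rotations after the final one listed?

Each date is the 4th; the gaps (31, 30, 31) track the month lengths.
The rule is the 4th of each month.
September 2021: 2021-09-04.
Next: October 2021 → 2021-10-04.
Next: November 2021 → 2021-11-04.
December 2021: 2021-12-04.
January 2022: 2022-01-04.

2022-01-04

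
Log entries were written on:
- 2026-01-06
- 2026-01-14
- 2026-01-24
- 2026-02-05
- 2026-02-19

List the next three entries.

Intervals are 8, 10, 12, 14 days — an arithmetic progression with common difference 2.
Next gap: 16 days. 2026-02-19 + 16 days = 2026-03-07.
Next gap: 18 days. 2026-03-07 + 18 days = 2026-03-25.
Next gap: 20 days. 2026-03-25 + 20 days = 2026-04-14.

2026-03-07, 2026-03-25, 2026-04-14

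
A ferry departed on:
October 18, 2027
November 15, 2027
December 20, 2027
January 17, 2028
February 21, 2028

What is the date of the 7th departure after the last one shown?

September 18, 2028

These are Mondays at 28- or 35-day spacing (28, 35, 28, 35).
The pattern: 3rd Monday of the month.
3rd Monday of March 2028: March 20, 2028.
April 2028 — 3rd Monday is April 17, 2028.
May 2028 — 3rd Monday is May 15, 2028.
June 2028 — 3rd Monday is June 19, 2028.
3rd Monday of July 2028: July 17, 2028.
3rd Monday of August 2028: August 21, 2028.
September 2028 — 3rd Monday is September 18, 2028.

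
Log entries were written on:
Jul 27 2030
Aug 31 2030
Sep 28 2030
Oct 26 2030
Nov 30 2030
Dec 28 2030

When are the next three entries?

Jan 25 2031, Feb 22 2031, Mar 29 2031

Every date is a Saturday; gaps 35, 28, 28, 35, 28 days.
Each is the last Saturday of its month (at least one falls on the 29th or later, ruling out '4th Saturday').
Last Saturday of January 2031: Jan 25 2031.
Last Saturday of February 2031: Feb 22 2031.
March 2031 ends with Saturday Mar 29 2031.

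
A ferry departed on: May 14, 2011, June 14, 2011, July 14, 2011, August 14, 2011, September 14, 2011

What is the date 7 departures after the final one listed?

Gaps: 31, 30, 31, 31 days — not constant. Every event is on the 14th of the month.
Pattern: the 14th of each month.
October 2011: October 14, 2011.
Next: November 2011 → November 14, 2011.
December 2011: December 14, 2011.
January 2012: January 14, 2012.
Next: February 2012 → February 14, 2012.
March 2012: March 14, 2012.
April 2012: April 14, 2012.

April 14, 2012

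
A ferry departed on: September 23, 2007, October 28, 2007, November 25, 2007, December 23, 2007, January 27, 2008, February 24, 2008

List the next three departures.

March 23, 2008; April 27, 2008; May 25, 2008

All dates are Sundays, 35, 28, 28, 35, 28 days apart.
Specifically, the 4th Sunday of each month.
4th Sunday of March 2008: March 23, 2008.
April 2008 — 4th Sunday is April 27, 2008.
4th Sunday of May 2008: May 25, 2008.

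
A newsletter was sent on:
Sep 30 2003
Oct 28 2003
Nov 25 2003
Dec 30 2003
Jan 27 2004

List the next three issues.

All Tuesdays; the gaps (28, 28, 35, 28) vary with month length.
This is the last Tuesday of each month.
February 2004 ends with Tuesday Feb 24 2004.
March 2004 ends with Tuesday Mar 30 2004.
Last Tuesday of April 2004: Apr 27 2004.

Feb 24 2004, Mar 30 2004, Apr 27 2004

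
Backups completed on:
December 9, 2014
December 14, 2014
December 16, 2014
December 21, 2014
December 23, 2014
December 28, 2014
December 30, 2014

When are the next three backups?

January 4, 2015; January 6, 2015; January 11, 2015

The gap pattern 5, 2, 5, 2, 5, 2 repeats every 2 events.
These are the Tuesdays and Sundays of each week.
The following Sunday is January 4, 2015.
The following Tuesday is January 6, 2015.
The following Sunday is January 11, 2015.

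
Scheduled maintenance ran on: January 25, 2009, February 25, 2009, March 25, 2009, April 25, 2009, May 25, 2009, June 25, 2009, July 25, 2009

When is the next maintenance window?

August 25, 2009

Each date is the 25th; the gaps (31, 28, 31, 30, 31, 30) track the month lengths.
The rule is the 25th of each month.
Next: August 2009 → August 25, 2009.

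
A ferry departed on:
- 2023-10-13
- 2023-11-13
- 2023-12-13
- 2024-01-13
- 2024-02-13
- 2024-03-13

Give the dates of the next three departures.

Each date is the 13th; the gaps (31, 30, 31, 31, 29) track the month lengths.
The rule is the 13th of each month.
April 2024: 2024-04-13.
May 2024: 2024-05-13.
June 2024: 2024-06-13.

2024-04-13, 2024-05-13, 2024-06-13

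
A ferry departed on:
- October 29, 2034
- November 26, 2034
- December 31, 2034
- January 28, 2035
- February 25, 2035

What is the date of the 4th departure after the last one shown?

June 24, 2035

These are Sundays with 28, 35, 28, 28-day gaps.
Each is the final Sunday of its month — October 29, 2034 is past the 28th, so '4th Sunday' doesn't fit.
March 2035 ends with Sunday March 25, 2035.
April 2035 ends with Sunday April 29, 2035.
Last Sunday of May 2035: May 27, 2035.
Last Sunday of June 2035: June 24, 2035.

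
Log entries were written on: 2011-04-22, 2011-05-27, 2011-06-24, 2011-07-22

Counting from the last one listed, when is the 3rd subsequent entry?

2011-10-28

These are Fridays at 28- or 35-day spacing (35, 28, 28).
The pattern: 4th Friday of the month.
4th Friday of August 2011: 2011-08-26.
4th Friday of September 2011: 2011-09-23.
4th Friday of October 2011: 2011-10-28.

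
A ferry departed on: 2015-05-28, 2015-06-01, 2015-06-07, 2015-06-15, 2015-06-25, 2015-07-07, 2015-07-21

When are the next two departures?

2015-08-06, 2015-08-24

Intervals are 4, 6, 8, 10, 12, 14 days — an arithmetic progression with common difference 2.
Next gap: 16 days. 2015-07-21 + 16 days = 2015-08-06.
Next gap: 18 days. 2015-08-06 + 18 days = 2015-08-24.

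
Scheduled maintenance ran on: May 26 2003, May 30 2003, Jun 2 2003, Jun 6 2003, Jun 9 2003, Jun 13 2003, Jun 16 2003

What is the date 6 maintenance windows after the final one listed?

Gaps: 4, 3, 4, 3, 4, 3 days — not constant, but cyclic with period 2.
The events fall on every Monday and Friday.
The following Friday is Jun 20 2003.
Next Monday: Jun 23 2003.
Next Friday: Jun 27 2003.
Next Monday: Jun 30 2003.
The following Friday is Jul 4 2003.
Next Monday: Jul 7 2003.

Jul 7 2003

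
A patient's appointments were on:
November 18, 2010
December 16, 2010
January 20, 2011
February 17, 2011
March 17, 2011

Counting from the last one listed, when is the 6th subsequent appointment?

September 15, 2011

All dates are Thursdays, 28, 35, 28, 28 days apart.
Specifically, the 3rd Thursday of each month.
3rd Thursday of April 2011: April 21, 2011.
3rd Thursday of May 2011: May 19, 2011.
June 2011 — 3rd Thursday is June 16, 2011.
July 2011 — 3rd Thursday is July 21, 2011.
3rd Thursday of August 2011: August 18, 2011.
3rd Thursday of September 2011: September 15, 2011.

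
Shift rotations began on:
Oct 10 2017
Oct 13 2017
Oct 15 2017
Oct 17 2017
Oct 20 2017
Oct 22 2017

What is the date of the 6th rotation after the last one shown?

Nov 5 2017

The gap pattern 3, 2, 2, 3, 2 repeats every 3 events.
These are the Tuesdays, Fridays and Sundays of each week.
The following Tuesday is Oct 24 2017.
Next Friday: Oct 27 2017.
Next Sunday: Oct 29 2017.
Next Tuesday: Oct 31 2017.
The following Friday is Nov 3 2017.
The following Sunday is Nov 5 2017.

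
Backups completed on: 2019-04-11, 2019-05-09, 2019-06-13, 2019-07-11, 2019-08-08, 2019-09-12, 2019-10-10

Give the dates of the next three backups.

Gaps: 28, 35, 28, 28, 35, 28 days — a mix of 28 and 35. Every date is a Thursday.
Each is the 2nd Thursday of its month.
2nd Thursday of November 2019: 2019-11-14.
2nd Thursday of December 2019: 2019-12-12.
2nd Thursday of January 2020: 2020-01-09.

2019-11-14, 2019-12-12, 2020-01-09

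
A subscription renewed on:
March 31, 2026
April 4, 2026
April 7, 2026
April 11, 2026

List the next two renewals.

April 14, 2026; April 18, 2026

Gaps: 4, 3, 4 days — not constant, but cyclic with period 2.
The events fall on every Tuesday and Saturday.
Next Tuesday: April 14, 2026.
Next Saturday: April 18, 2026.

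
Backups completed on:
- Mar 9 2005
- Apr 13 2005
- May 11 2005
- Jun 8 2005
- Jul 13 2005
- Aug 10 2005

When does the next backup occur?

All dates are Wednesdays, 35, 28, 28, 35, 28 days apart.
Specifically, the 2nd Wednesday of each month.
2nd Wednesday of September 2005: Sep 14 2005.

Sep 14 2005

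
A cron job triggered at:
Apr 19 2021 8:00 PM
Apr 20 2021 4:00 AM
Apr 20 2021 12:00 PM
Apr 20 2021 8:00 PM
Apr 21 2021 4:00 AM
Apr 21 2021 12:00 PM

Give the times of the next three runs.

Spacing: 8, 8, 8, 8, 8 h — constant 8 h.
Apr 21 2021 12:00 PM + 8 h = Apr 21 2021 8:00 PM.
Apr 21 2021 8:00 PM + 8 h = Apr 22 2021 4:00 AM.
Apr 22 2021 4:00 AM + 8 h = Apr 22 2021 12:00 PM.

Apr 21 2021 8:00 PM, Apr 22 2021 4:00 AM, Apr 22 2021 12:00 PM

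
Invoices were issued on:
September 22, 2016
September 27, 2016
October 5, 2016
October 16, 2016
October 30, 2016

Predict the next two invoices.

Gaps: 5, 8, 11, 14 days — each gap is 3 larger than the previous one.
Next gap: 17 days. October 30, 2016 + 17 days = November 16, 2016.
Next gap: 20 days. November 16, 2016 + 20 days = December 6, 2016.

November 16, 2016; December 6, 2016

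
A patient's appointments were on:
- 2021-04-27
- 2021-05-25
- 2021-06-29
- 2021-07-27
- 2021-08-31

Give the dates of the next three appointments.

All Tuesdays; the gaps (28, 35, 28, 35) vary with month length.
This is the last Tuesday of each month.
September 2021 ends with Tuesday 2021-09-28.
October 2021 ends with Tuesday 2021-10-26.
Last Tuesday of November 2021: 2021-11-30.

2021-09-28, 2021-10-26, 2021-11-30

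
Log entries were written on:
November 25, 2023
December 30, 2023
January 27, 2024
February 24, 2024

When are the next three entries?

All Saturdays; the gaps (35, 28, 28) vary with month length.
This is the last Saturday of each month.
March 2024 ends with Saturday March 30, 2024.
April 2024 ends with Saturday April 27, 2024.
Last Saturday of May 2024: May 25, 2024.

March 30, 2024; April 27, 2024; May 25, 2024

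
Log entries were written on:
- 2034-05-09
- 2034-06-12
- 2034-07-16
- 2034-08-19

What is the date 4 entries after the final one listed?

2035-01-02

Gaps between consecutive events: 34, 34, 34 days — a constant 34-day interval.
2034-08-19 + 34 days = 2034-09-22.
2034-09-22 + 34 days = 2034-10-26.
2034-10-26 + 34 days = 2034-11-29.
2034-11-29 + 34 days = 2035-01-02.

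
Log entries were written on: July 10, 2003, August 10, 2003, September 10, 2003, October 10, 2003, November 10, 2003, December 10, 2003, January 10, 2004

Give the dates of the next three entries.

February 10, 2004; March 10, 2004; April 10, 2004

Gaps: 31, 31, 30, 31, 30, 31 days — not constant. Every event is on the 10th of the month.
Pattern: the 10th of each month.
Next: February 2004 → February 10, 2004.
March 2004: March 10, 2004.
Next: April 2004 → April 10, 2004.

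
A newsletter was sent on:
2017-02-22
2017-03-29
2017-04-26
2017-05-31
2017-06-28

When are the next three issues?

2017-07-26, 2017-08-30, 2017-09-27

All Wednesdays; the gaps (35, 28, 35, 28) vary with month length.
This is the last Wednesday of each month.
Last Wednesday of July 2017: 2017-07-26.
Last Wednesday of August 2017: 2017-08-30.
September 2017 ends with Wednesday 2017-09-27.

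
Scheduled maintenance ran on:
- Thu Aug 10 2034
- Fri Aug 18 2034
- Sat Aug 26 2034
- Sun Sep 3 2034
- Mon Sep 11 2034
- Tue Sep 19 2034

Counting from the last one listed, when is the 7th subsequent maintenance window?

Tue Nov 14 2034

Gaps between consecutive events: 8, 8, 8, 8, 8 days — a constant 8-day interval.
Tue Sep 19 2034 + 8 days = Wed Sep 27 2034.
Wed Sep 27 2034 + 8 days = Thu Oct 5 2034.
Thu Oct 5 2034 + 8 days = Fri Oct 13 2034.
Fri Oct 13 2034 + 8 days = Sat Oct 21 2034.
Sat Oct 21 2034 + 8 days = Sun Oct 29 2034.
Sun Oct 29 2034 + 8 days = Mon Nov 6 2034.
Mon Nov 6 2034 + 8 days = Tue Nov 14 2034.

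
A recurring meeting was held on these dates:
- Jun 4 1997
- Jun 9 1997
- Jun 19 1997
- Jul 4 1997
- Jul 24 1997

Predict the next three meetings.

Aug 18 1997, Sep 17 1997, Oct 22 1997

Intervals are 5, 10, 15, 20 days — an arithmetic progression with common difference 5.
Next gap: 25 days. Jul 24 1997 + 25 days = Aug 18 1997.
Next gap: 30 days. Aug 18 1997 + 30 days = Sep 17 1997.
Next gap: 35 days. Sep 17 1997 + 35 days = Oct 22 1997.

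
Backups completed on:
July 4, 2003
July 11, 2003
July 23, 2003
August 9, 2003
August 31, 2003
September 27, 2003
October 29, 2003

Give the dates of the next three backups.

December 5, 2003; January 16, 2004; March 3, 2004

Intervals are 7, 12, 17, 22, 27, 32 days — an arithmetic progression with common difference 5.
Next gap: 37 days. October 29, 2003 + 37 days = December 5, 2003.
Next gap: 42 days. December 5, 2003 + 42 days = January 16, 2004.
Next gap: 47 days. January 16, 2004 + 47 days = March 3, 2004.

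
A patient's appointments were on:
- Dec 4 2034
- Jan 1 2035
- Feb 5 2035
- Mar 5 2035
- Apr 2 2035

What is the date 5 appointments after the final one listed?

Gaps: 28, 35, 28, 28 days — a mix of 28 and 35. Every date is a Monday.
Each is the 1st Monday of its month.
May 2035 — 1st Monday is May 7 2035.
1st Monday of June 2035: Jun 4 2035.
July 2035 — 1st Monday is Jul 2 2035.
August 2035 — 1st Monday is Aug 6 2035.
1st Monday of September 2035: Sep 3 2035.

Sep 3 2035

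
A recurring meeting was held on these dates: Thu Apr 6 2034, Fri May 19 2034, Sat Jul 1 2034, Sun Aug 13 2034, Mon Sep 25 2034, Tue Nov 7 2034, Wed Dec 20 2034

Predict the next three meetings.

The spacing is 43, 43, 43, 43, 43, 43 days — always 43 days.
Wed Dec 20 2034 + 43 days = Thu Feb 1 2035.
Thu Feb 1 2035 + 43 days = Fri Mar 16 2035.
Fri Mar 16 2035 + 43 days = Sat Apr 28 2035.

Thu Feb 1 2035, Fri Mar 16 2035, Sat Apr 28 2035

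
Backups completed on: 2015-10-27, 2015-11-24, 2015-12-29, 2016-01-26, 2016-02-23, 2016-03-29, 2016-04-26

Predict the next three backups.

All Tuesdays; the gaps (28, 35, 28, 28, 35, 28) vary with month length.
This is the last Tuesday of each month.
Last Tuesday of May 2016: 2016-05-31.
June 2016 ends with Tuesday 2016-06-28.
July 2016 ends with Tuesday 2016-07-26.

2016-05-31, 2016-06-28, 2016-07-26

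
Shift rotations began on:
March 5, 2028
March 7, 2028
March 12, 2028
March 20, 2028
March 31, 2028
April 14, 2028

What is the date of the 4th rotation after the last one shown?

Gaps: 2, 5, 8, 11, 14 days — each gap is 3 larger than the previous one.
Next gap: 17 days. April 14, 2028 + 17 days = May 1, 2028.
Next gap: 20 days. May 1, 2028 + 20 days = May 21, 2028.
Next gap: 23 days. May 21, 2028 + 23 days = June 13, 2028.
Next gap: 26 days. June 13, 2028 + 26 days = July 9, 2028.

July 9, 2028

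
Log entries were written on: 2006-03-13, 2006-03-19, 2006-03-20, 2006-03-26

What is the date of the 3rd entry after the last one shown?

Gaps: 6, 1, 6 days — not constant, but cyclic with period 2.
The events fall on every Monday and Sunday.
The following Monday is 2006-03-27.
Next Sunday: 2006-04-02.
The following Monday is 2006-04-03.

2006-04-03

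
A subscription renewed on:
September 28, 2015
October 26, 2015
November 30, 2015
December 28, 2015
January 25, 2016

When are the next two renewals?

These are Mondays with 28, 35, 28, 28-day gaps.
Each is the final Monday of its month — November 30, 2015 is past the 28th, so '4th Monday' doesn't fit.
Last Monday of February 2016: February 29, 2016.
Last Monday of March 2016: March 28, 2016.

February 29, 2016; March 28, 2016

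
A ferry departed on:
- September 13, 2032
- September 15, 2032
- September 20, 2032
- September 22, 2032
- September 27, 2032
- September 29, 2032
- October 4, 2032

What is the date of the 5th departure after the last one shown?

The gap pattern 2, 5, 2, 5, 2, 5 repeats every 2 events.
These are the Mondays and Wednesdays of each week.
The following Wednesday is October 6, 2032.
Next Monday: October 11, 2032.
Next Wednesday: October 13, 2032.
Next Monday: October 18, 2032.
The following Wednesday is October 20, 2032.

October 20, 2032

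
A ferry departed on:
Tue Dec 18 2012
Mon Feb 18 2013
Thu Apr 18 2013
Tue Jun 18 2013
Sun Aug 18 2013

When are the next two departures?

Each date is the 18th; the gaps (62, 59, 61, 61) track the month lengths.
The rule is the 18th of every 2 months.
October 2013: Fri Oct 18 2013.
Next: December 2013 → Wed Dec 18 2013.

Fri Oct 18 2013, Wed Dec 18 2013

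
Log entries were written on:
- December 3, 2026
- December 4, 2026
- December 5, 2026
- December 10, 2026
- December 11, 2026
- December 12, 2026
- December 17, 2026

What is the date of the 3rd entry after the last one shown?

The gap pattern 1, 1, 5, 1, 1, 5 repeats every 3 events.
These are the Thursdays, Fridays and Saturdays of each week.
The following Friday is December 18, 2026.
The following Saturday is December 19, 2026.
The following Thursday is December 24, 2026.

December 24, 2026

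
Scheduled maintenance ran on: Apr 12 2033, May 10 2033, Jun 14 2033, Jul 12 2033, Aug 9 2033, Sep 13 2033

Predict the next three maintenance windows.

Oct 11 2033, Nov 8 2033, Dec 13 2033

Gaps: 28, 35, 28, 28, 35 days — a mix of 28 and 35. Every date is a Tuesday.
Each is the 2nd Tuesday of its month.
October 2033 — 2nd Tuesday is Oct 11 2033.
November 2033 — 2nd Tuesday is Nov 8 2033.
2nd Tuesday of December 2033: Dec 13 2033.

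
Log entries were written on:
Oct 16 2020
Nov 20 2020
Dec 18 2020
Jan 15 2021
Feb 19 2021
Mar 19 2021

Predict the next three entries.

Apr 16 2021, May 21 2021, Jun 18 2021

All dates are Fridays, 35, 28, 28, 35, 28 days apart.
Specifically, the 3rd Friday of each month.
April 2021 — 3rd Friday is Apr 16 2021.
May 2021 — 3rd Friday is May 21 2021.
3rd Friday of June 2021: Jun 18 2021.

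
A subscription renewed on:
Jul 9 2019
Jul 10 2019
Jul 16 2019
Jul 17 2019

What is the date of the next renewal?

Gaps: 1, 6, 1 days — not constant, but cyclic with period 2.
The events fall on every Tuesday and Wednesday.
The following Tuesday is Jul 23 2019.

Jul 23 2019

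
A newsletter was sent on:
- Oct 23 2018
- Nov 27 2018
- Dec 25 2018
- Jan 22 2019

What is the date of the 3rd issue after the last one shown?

Apr 23 2019

Gaps: 35, 28, 28 days — a mix of 28 and 35. Every date is a Tuesday.
Each is the 4th Tuesday of its month.
4th Tuesday of February 2019: Feb 26 2019.
4th Tuesday of March 2019: Mar 26 2019.
4th Tuesday of April 2019: Apr 23 2019.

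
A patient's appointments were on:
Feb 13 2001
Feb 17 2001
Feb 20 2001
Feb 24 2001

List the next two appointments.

Gaps: 4, 3, 4 days — not constant, but cyclic with period 2.
The events fall on every Tuesday and Saturday.
Next Tuesday: Feb 27 2001.
The following Saturday is Mar 3 2001.

Feb 27 2001, Mar 3 2001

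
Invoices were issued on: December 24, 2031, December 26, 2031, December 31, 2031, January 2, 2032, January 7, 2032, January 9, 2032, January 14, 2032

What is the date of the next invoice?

January 16, 2032

Gaps: 2, 5, 2, 5, 2, 5 days — not constant, but cyclic with period 2.
The events fall on every Wednesday and Friday.
The following Friday is January 16, 2032.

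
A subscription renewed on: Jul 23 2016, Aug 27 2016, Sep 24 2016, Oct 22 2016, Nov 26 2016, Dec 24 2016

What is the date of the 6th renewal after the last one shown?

Gaps: 35, 28, 28, 35, 28 days — a mix of 28 and 35. Every date is a Saturday.
Each is the 4th Saturday of its month.
4th Saturday of January 2017: Jan 28 2017.
4th Saturday of February 2017: Feb 25 2017.
4th Saturday of March 2017: Mar 25 2017.
April 2017 — 4th Saturday is Apr 22 2017.
4th Saturday of May 2017: May 27 2017.
4th Saturday of June 2017: Jun 24 2017.

Jun 24 2017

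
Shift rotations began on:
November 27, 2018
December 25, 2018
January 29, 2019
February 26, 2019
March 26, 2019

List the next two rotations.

Every date is a Tuesday; gaps 28, 35, 28, 28 days.
Each is the last Tuesday of its month (at least one falls on the 29th or later, ruling out '4th Tuesday').
Last Tuesday of April 2019: April 30, 2019.
Last Tuesday of May 2019: May 28, 2019.

April 30, 2019; May 28, 2019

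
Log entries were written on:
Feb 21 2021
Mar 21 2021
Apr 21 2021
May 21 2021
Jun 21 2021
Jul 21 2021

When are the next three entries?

Aug 21 2021, Sep 21 2021, Oct 21 2021

The day-of-month is always 21 (28, 31, 30, 31, 30 days between events).
So this recurs on the 21st of each month.
August 2021: Aug 21 2021.
Next: September 2021 → Sep 21 2021.
October 2021: Oct 21 2021.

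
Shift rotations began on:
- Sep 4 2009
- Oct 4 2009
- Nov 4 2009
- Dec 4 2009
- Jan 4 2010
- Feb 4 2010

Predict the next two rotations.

Mar 4 2010, Apr 4 2010

Each date is the 4th; the gaps (30, 31, 30, 31, 31) track the month lengths.
The rule is the 4th of each month.
March 2010: Mar 4 2010.
April 2010: Apr 4 2010.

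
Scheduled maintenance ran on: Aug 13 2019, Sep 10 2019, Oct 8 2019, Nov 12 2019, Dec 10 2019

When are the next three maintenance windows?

Gaps: 28, 28, 35, 28 days — a mix of 28 and 35. Every date is a Tuesday.
Each is the 2nd Tuesday of its month.
January 2020 — 2nd Tuesday is Jan 14 2020.
2nd Tuesday of February 2020: Feb 11 2020.
2nd Tuesday of March 2020: Mar 10 2020.

Jan 14 2020, Feb 11 2020, Mar 10 2020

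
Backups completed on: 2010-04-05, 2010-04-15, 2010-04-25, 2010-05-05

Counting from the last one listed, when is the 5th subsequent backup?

Gaps between consecutive events: 10, 10, 10 days — a constant 10-day interval.
2010-05-05 + 10 days = 2010-05-15.
2010-05-15 + 10 days = 2010-05-25.
2010-05-25 + 10 days = 2010-06-04.
2010-06-04 + 10 days = 2010-06-14.
2010-06-14 + 10 days = 2010-06-24.

2010-06-24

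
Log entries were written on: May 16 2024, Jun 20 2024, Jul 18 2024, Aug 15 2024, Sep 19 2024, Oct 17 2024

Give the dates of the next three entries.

All dates are Thursdays, 35, 28, 28, 35, 28 days apart.
Specifically, the 3rd Thursday of each month.
3rd Thursday of November 2024: Nov 21 2024.
3rd Thursday of December 2024: Dec 19 2024.
January 2025 — 3rd Thursday is Jan 16 2025.

Nov 21 2024, Dec 19 2024, Jan 16 2025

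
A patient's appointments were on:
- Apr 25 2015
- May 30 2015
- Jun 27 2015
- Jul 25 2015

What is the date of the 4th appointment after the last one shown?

Nov 28 2015

All Saturdays; the gaps (35, 28, 28) vary with month length.
This is the last Saturday of each month.
Last Saturday of August 2015: Aug 29 2015.
September 2015 ends with Saturday Sep 26 2015.
October 2015 ends with Saturday Oct 31 2015.
November 2015 ends with Saturday Nov 28 2015.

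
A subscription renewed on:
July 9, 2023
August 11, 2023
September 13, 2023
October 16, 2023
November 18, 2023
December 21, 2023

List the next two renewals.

January 23, 2024; February 25, 2024

Gaps between consecutive events: 33, 33, 33, 33, 33 days — a constant 33-day interval.
December 21, 2023 + 33 days = January 23, 2024.
January 23, 2024 + 33 days = February 25, 2024.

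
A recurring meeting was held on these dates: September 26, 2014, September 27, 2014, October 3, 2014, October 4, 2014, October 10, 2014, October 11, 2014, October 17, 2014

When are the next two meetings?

October 18, 2014; October 24, 2014

Gaps: 1, 6, 1, 6, 1, 6 days — not constant, but cyclic with period 2.
The events fall on every Friday and Saturday.
Next Saturday: October 18, 2014.
The following Friday is October 24, 2014.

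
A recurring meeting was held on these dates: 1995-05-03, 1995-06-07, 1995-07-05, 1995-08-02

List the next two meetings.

Gaps: 35, 28, 28 days — a mix of 28 and 35. Every date is a Wednesday.
Each is the 1st Wednesday of its month.
1st Wednesday of September 1995: 1995-09-06.
1st Wednesday of October 1995: 1995-10-04.

1995-09-06, 1995-10-04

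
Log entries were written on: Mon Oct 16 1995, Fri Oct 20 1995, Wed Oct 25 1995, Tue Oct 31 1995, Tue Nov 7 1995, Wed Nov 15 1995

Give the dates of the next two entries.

Fri Nov 24 1995, Mon Dec 4 1995

Intervals are 4, 5, 6, 7, 8 days — an arithmetic progression with common difference 1.
Next gap: 9 days. Wed Nov 15 1995 + 9 days = Fri Nov 24 1995.
Next gap: 10 days. Fri Nov 24 1995 + 10 days = Mon Dec 4 1995.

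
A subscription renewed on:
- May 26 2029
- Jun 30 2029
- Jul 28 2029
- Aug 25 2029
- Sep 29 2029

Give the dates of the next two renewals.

Oct 27 2029, Nov 24 2029

These are Saturdays with 35, 28, 28, 35-day gaps.
Each is the final Saturday of its month — Jun 30 2029 is past the 28th, so '4th Saturday' doesn't fit.
October 2029 ends with Saturday Oct 27 2029.
Last Saturday of November 2029: Nov 24 2029.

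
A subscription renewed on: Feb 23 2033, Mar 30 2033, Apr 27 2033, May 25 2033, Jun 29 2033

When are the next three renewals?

Jul 27 2033, Aug 31 2033, Sep 28 2033

Every date is a Wednesday; gaps 35, 28, 28, 35 days.
Each is the last Wednesday of its month (at least one falls on the 29th or later, ruling out '4th Wednesday').
Last Wednesday of July 2033: Jul 27 2033.
Last Wednesday of August 2033: Aug 31 2033.
Last Wednesday of September 2033: Sep 28 2033.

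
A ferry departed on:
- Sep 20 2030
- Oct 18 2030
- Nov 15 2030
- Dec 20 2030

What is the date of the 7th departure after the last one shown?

Jul 18 2031

Gaps: 28, 28, 35 days — a mix of 28 and 35. Every date is a Friday.
Each is the 3rd Friday of its month.
January 2031 — 3rd Friday is Jan 17 2031.
February 2031 — 3rd Friday is Feb 21 2031.
March 2031 — 3rd Friday is Mar 21 2031.
April 2031 — 3rd Friday is Apr 18 2031.
May 2031 — 3rd Friday is May 16 2031.
June 2031 — 3rd Friday is Jun 20 2031.
3rd Friday of July 2031: Jul 18 2031.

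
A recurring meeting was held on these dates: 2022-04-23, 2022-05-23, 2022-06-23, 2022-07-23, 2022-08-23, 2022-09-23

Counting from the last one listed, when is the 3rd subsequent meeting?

2022-12-23

The day-of-month is always 23 (30, 31, 30, 31, 31 days between events).
So this recurs on the 23rd of each month.
Next: October 2022 → 2022-10-23.
Next: November 2022 → 2022-11-23.
Next: December 2022 → 2022-12-23.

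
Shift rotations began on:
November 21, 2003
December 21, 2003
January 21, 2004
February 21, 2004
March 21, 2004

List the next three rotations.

April 21, 2004; May 21, 2004; June 21, 2004

Each date is the 21st; the gaps (30, 31, 31, 29) track the month lengths.
The rule is the 21st of each month.
April 2004: April 21, 2004.
Next: May 2004 → May 21, 2004.
Next: June 2004 → June 21, 2004.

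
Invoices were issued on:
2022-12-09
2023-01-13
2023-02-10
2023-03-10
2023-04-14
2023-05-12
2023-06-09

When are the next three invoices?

2023-07-14, 2023-08-11, 2023-09-08

Gaps: 35, 28, 28, 35, 28, 28 days — a mix of 28 and 35. Every date is a Friday.
Each is the 2nd Friday of its month.
July 2023 — 2nd Friday is 2023-07-14.
2nd Friday of August 2023: 2023-08-11.
September 2023 — 2nd Friday is 2023-09-08.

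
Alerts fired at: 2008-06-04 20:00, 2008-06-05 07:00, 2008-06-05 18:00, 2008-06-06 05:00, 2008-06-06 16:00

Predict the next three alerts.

Gaps: 11, 11, 11, 11 hours — each event is 11 hours after the previous one.
2008-06-06 16:00 + 11 h = 2008-06-07 03:00.
2008-06-07 03:00 + 11 h = 2008-06-07 14:00.
2008-06-07 14:00 + 11 h = 2008-06-08 01:00.

2008-06-07 03:00, 2008-06-07 14:00, 2008-06-08 01:00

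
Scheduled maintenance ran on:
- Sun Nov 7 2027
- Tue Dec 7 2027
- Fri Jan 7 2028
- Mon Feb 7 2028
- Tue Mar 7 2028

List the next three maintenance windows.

Fri Apr 7 2028, Sun May 7 2028, Wed Jun 7 2028

Gaps: 30, 31, 31, 29 days — not constant. Every event is on the 7th of the month.
Pattern: the 7th of each month.
Next: April 2028 → Fri Apr 7 2028.
Next: May 2028 → Sun May 7 2028.
June 2028: Wed Jun 7 2028.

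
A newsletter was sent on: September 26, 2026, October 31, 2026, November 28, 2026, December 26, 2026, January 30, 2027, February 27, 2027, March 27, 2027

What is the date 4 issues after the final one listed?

July 31, 2027

Every date is a Saturday; gaps 35, 28, 28, 35, 28, 28 days.
Each is the last Saturday of its month (at least one falls on the 29th or later, ruling out '4th Saturday').
April 2027 ends with Saturday April 24, 2027.
May 2027 ends with Saturday May 29, 2027.
June 2027 ends with Saturday June 26, 2027.
July 2027 ends with Saturday July 31, 2027.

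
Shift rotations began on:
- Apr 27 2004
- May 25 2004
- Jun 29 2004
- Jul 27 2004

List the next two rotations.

Every date is a Tuesday; gaps 28, 35, 28 days.
Each is the last Tuesday of its month (at least one falls on the 29th or later, ruling out '4th Tuesday').
August 2004 ends with Tuesday Aug 31 2004.
September 2004 ends with Tuesday Sep 28 2004.

Aug 31 2004, Sep 28 2004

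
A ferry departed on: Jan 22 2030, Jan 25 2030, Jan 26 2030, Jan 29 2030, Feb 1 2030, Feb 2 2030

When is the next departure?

Feb 5 2030

Every event lands on a Tuesday or Friday or Saturday (gaps cycle 3, 1, 3, 3, 1).
So the schedule is: every Tuesday, Friday and Saturday.
The following Tuesday is Feb 5 2030.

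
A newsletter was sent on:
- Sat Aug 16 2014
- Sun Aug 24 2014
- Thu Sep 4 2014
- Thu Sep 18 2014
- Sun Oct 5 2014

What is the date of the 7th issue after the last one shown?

Sun Apr 26 2015

Intervals are 8, 11, 14, 17 days — an arithmetic progression with common difference 3.
Next gap: 20 days. Sun Oct 5 2014 + 20 days = Sat Oct 25 2014.
Next gap: 23 days. Sat Oct 25 2014 + 23 days = Mon Nov 17 2014.
Next gap: 26 days. Mon Nov 17 2014 + 26 days = Sat Dec 13 2014.
Next gap: 29 days. Sat Dec 13 2014 + 29 days = Sun Jan 11 2015.
Next gap: 32 days. Sun Jan 11 2015 + 32 days = Thu Feb 12 2015.
Next gap: 35 days. Thu Feb 12 2015 + 35 days = Thu Mar 19 2015.
Next gap: 38 days. Thu Mar 19 2015 + 38 days = Sun Apr 26 2015.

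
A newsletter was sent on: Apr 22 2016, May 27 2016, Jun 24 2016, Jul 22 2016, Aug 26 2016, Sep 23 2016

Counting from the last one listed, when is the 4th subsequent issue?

Gaps: 35, 28, 28, 35, 28 days — a mix of 28 and 35. Every date is a Friday.
Each is the 4th Friday of its month.
October 2016 — 4th Friday is Oct 28 2016.
4th Friday of November 2016: Nov 25 2016.
December 2016 — 4th Friday is Dec 23 2016.
4th Friday of January 2017: Jan 27 2017.

Jan 27 2017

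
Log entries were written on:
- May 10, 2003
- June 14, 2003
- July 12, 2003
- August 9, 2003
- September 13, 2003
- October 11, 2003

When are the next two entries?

November 8, 2003; December 13, 2003

These are Saturdays at 28- or 35-day spacing (35, 28, 28, 35, 28).
The pattern: 2nd Saturday of the month.
2nd Saturday of November 2003: November 8, 2003.
December 2003 — 2nd Saturday is December 13, 2003.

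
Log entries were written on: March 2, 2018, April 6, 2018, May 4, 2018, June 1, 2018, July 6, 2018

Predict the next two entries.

These are Fridays at 28- or 35-day spacing (35, 28, 28, 35).
The pattern: 1st Friday of the month.
1st Friday of August 2018: August 3, 2018.
1st Friday of September 2018: September 7, 2018.

August 3, 2018; September 7, 2018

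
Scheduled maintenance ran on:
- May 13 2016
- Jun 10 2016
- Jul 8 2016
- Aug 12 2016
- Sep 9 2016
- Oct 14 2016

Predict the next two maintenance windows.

All dates are Fridays, 28, 28, 35, 28, 35 days apart.
Specifically, the 2nd Friday of each month.
2nd Friday of November 2016: Nov 11 2016.
2nd Friday of December 2016: Dec 9 2016.

Nov 11 2016, Dec 9 2016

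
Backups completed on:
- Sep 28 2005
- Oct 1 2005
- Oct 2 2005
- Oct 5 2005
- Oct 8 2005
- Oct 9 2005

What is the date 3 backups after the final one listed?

Gaps: 3, 1, 3, 3, 1 days — not constant, but cyclic with period 3.
The events fall on every Wednesday, Saturday and Sunday.
Next Wednesday: Oct 12 2005.
Next Saturday: Oct 15 2005.
Next Sunday: Oct 16 2005.

Oct 16 2005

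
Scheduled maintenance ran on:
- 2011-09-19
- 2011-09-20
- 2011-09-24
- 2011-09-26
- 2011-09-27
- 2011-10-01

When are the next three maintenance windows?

2011-10-03, 2011-10-04, 2011-10-08

Gaps: 1, 4, 2, 1, 4 days — not constant, but cyclic with period 3.
The events fall on every Monday, Tuesday and Saturday.
The following Monday is 2011-10-03.
The following Tuesday is 2011-10-04.
Next Saturday: 2011-10-08.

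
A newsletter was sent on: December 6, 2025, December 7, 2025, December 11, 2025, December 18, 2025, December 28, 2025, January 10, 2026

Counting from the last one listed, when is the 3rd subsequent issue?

Gaps: 1, 4, 7, 10, 13 days — each gap is 3 larger than the previous one.
Next gap: 16 days. January 10, 2026 + 16 days = January 26, 2026.
Next gap: 19 days. January 26, 2026 + 19 days = February 14, 2026.
Next gap: 22 days. February 14, 2026 + 22 days = March 8, 2026.

March 8, 2026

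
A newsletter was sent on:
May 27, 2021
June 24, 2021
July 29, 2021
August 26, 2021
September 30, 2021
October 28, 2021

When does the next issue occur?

All Thursdays; the gaps (28, 35, 28, 35, 28) vary with month length.
This is the last Thursday of each month.
November 2021 ends with Thursday November 25, 2021.

November 25, 2021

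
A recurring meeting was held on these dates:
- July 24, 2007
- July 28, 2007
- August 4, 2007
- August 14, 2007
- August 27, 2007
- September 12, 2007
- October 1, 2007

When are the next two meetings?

October 23, 2007; November 17, 2007

Intervals are 4, 7, 10, 13, 16, 19 days — an arithmetic progression with common difference 3.
Next gap: 22 days. October 1, 2007 + 22 days = October 23, 2007.
Next gap: 25 days. October 23, 2007 + 25 days = November 17, 2007.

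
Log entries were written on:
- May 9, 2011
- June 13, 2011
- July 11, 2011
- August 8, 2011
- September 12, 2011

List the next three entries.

October 10, 2011; November 14, 2011; December 12, 2011

Gaps: 35, 28, 28, 35 days — a mix of 28 and 35. Every date is a Monday.
Each is the 2nd Monday of its month.
October 2011 — 2nd Monday is October 10, 2011.
2nd Monday of November 2011: November 14, 2011.
December 2011 — 2nd Monday is December 12, 2011.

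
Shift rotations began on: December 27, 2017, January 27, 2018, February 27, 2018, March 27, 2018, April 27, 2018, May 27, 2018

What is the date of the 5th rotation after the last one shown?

Each date is the 27th; the gaps (31, 31, 28, 31, 30) track the month lengths.
The rule is the 27th of each month.
June 2018: June 27, 2018.
Next: July 2018 → July 27, 2018.
Next: August 2018 → August 27, 2018.
Next: September 2018 → September 27, 2018.
October 2018: October 27, 2018.

October 27, 2018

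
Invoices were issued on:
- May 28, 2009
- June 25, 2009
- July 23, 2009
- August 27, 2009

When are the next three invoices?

Gaps: 28, 28, 35 days — a mix of 28 and 35. Every date is a Thursday.
Each is the 4th Thursday of its month.
4th Thursday of September 2009: September 24, 2009.
4th Thursday of October 2009: October 22, 2009.
4th Thursday of November 2009: November 26, 2009.

September 24, 2009; October 22, 2009; November 26, 2009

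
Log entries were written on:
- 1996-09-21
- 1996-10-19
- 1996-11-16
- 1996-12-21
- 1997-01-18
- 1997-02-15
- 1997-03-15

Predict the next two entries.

1997-04-19, 1997-05-17

All dates are Saturdays, 28, 28, 35, 28, 28, 28 days apart.
Specifically, the 3rd Saturday of each month.
3rd Saturday of April 1997: 1997-04-19.
3rd Saturday of May 1997: 1997-05-17.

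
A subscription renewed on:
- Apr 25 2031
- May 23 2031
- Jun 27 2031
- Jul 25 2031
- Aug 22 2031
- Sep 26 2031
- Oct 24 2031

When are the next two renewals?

Nov 28 2031, Dec 26 2031

These are Fridays at 28- or 35-day spacing (28, 35, 28, 28, 35, 28).
The pattern: 4th Friday of the month.
November 2031 — 4th Friday is Nov 28 2031.
December 2031 — 4th Friday is Dec 26 2031.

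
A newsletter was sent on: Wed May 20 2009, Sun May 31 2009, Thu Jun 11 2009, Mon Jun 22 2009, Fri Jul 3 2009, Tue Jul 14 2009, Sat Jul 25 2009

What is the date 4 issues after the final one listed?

Mon Sep 7 2009

Gaps between consecutive events: 11, 11, 11, 11, 11, 11 days — a constant 11-day interval.
Sat Jul 25 2009 + 11 days = Wed Aug 5 2009.
Wed Aug 5 2009 + 11 days = Sun Aug 16 2009.
Sun Aug 16 2009 + 11 days = Thu Aug 27 2009.
Thu Aug 27 2009 + 11 days = Mon Sep 7 2009.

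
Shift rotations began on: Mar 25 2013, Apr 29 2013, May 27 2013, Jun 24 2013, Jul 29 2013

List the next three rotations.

Aug 26 2013, Sep 30 2013, Oct 28 2013

These are Mondays with 35, 28, 28, 35-day gaps.
Each is the final Monday of its month — Apr 29 2013 is past the 28th, so '4th Monday' doesn't fit.
Last Monday of August 2013: Aug 26 2013.
September 2013 ends with Monday Sep 30 2013.
October 2013 ends with Monday Oct 28 2013.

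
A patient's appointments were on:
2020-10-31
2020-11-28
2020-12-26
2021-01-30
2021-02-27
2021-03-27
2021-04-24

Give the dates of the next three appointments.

2021-05-29, 2021-06-26, 2021-07-31

Every date is a Saturday; gaps 28, 28, 35, 28, 28, 28 days.
Each is the last Saturday of its month (at least one falls on the 29th or later, ruling out '4th Saturday').
May 2021 ends with Saturday 2021-05-29.
June 2021 ends with Saturday 2021-06-26.
July 2021 ends with Saturday 2021-07-31.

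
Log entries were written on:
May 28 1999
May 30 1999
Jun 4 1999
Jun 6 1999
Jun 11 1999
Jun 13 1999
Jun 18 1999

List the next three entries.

Jun 20 1999, Jun 25 1999, Jun 27 1999

The gap pattern 2, 5, 2, 5, 2, 5 repeats every 2 events.
These are the Fridays and Sundays of each week.
Next Sunday: Jun 20 1999.
Next Friday: Jun 25 1999.
Next Sunday: Jun 27 1999.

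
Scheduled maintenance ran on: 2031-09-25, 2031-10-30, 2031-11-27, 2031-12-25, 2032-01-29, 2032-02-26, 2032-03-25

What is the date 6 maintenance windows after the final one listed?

These are Thursdays with 35, 28, 28, 35, 28, 28-day gaps.
Each is the final Thursday of its month — 2031-10-30 is past the 28th, so '4th Thursday' doesn't fit.
April 2032 ends with Thursday 2032-04-29.
Last Thursday of May 2032: 2032-05-27.
June 2032 ends with Thursday 2032-06-24.
July 2032 ends with Thursday 2032-07-29.
Last Thursday of August 2032: 2032-08-26.
Last Thursday of September 2032: 2032-09-30.

2032-09-30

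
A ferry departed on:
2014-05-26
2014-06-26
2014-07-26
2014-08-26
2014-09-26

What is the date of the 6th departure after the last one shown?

The day-of-month is always 26 (31, 30, 31, 31 days between events).
So this recurs on the 26th of each month.
Next: October 2014 → 2014-10-26.
Next: November 2014 → 2014-11-26.
Next: December 2014 → 2014-12-26.
Next: January 2015 → 2015-01-26.
February 2015: 2015-02-26.
Next: March 2015 → 2015-03-26.

2015-03-26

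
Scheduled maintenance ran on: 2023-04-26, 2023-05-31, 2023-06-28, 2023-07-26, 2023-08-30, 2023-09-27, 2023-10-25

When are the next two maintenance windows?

2023-11-29, 2023-12-27

These are Wednesdays with 35, 28, 28, 35, 28, 28-day gaps.
Each is the final Wednesday of its month — 2023-05-31 is past the 28th, so '4th Wednesday' doesn't fit.
Last Wednesday of November 2023: 2023-11-29.
Last Wednesday of December 2023: 2023-12-27.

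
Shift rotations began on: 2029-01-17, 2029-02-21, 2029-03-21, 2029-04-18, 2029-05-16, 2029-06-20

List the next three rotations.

2029-07-18, 2029-08-15, 2029-09-19

These are Wednesdays at 28- or 35-day spacing (35, 28, 28, 28, 35).
The pattern: 3rd Wednesday of the month.
3rd Wednesday of July 2029: 2029-07-18.
3rd Wednesday of August 2029: 2029-08-15.
3rd Wednesday of September 2029: 2029-09-19.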